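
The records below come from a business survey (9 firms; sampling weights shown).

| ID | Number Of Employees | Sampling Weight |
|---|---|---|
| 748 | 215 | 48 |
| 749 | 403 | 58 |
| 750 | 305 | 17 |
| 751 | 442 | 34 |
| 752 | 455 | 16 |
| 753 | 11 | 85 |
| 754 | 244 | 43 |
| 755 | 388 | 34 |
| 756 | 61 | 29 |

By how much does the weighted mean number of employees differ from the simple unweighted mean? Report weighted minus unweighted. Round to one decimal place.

Unweighted sum = 215 + 403 + 305 + 442 + 455 + 11 + 244 + 388 + 61 = 2524
Unweighted mean = 2524 / 9 = 280.44444
Weighted sum = 215×48 + 403×58 + 305×17 + 442×34 + 455×16 + 11×85 + 244×43 + 388×34 + 61×29
  = 10320 + 23374 + 5185 + 15028 + 7280 + 935 + 10492 + 13192 + 1769 = 87575
Sum of weights = 48 + 58 + 17 + 34 + 16 + 85 + 43 + 34 + 29 = 364
Weighted mean = 87575 / 364 = 240.59066
Difference (weighted minus unweighted) = -39.853785

-39.9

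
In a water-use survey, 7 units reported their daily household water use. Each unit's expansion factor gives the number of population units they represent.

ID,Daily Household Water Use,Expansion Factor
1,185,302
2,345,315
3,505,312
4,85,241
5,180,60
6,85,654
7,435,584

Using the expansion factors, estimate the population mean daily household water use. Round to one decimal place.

Weighted sum = 185×302 + 345×315 + 505×312 + 85×241 + 180×60 + 85×654 + 435×584
  = 663020
Sum of weights = 2468
Weighted mean = 663020 / 2468 = 268.64668

268.6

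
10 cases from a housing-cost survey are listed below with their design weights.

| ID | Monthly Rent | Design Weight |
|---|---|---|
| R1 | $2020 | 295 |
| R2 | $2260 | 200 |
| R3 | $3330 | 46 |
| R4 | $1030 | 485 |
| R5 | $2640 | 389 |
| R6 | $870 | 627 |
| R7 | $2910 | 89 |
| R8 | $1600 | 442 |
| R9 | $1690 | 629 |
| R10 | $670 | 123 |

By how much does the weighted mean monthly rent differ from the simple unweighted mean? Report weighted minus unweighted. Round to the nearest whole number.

-283

Unweighted sum = 2020 + 2260 + 3330 + 1030 + 2640 + 870 + 2910 + 1600 + 1690 + 670 = 19020
Unweighted mean = 19020 / 10 = 1902
Weighted sum = 2020×295 + 2260×200 + 3330×46 + 1030×485 + 2640×389 + 870×627 + 2910×89 + 1600×442 + 1690×629 + 670×123
  = 595900 + 452000 + 153180 + 499550 + 1026960 + 545490 + 258990 + 707200 + 1063010 + 82410 = 5384690
Sum of weights = 3325
Weighted mean = 5384690 / 3325 = 1619.4556
Difference (weighted minus unweighted) = -282.54436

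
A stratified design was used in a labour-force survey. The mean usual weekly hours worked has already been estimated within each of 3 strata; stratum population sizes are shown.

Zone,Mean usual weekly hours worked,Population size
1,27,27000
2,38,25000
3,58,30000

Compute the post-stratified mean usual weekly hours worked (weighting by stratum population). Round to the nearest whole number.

Σ Nₕ·x̄ₕ = 27×27000 + 38×25000 + 58×30000
  = 729000 + 950000 + 1740000 = 3419000
Σ Nₕ = 82000
Overall mean = 3419000 / 82000 = 41.695122

42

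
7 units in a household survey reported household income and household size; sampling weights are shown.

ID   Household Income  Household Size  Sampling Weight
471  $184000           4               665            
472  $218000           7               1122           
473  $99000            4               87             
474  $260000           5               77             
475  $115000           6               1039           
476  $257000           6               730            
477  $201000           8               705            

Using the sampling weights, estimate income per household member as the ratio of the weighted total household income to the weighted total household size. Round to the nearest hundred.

30700

Σ wᵢ·y = 184000×665 + 218000×1122 + 99000×87 + 260000×77 + 115000×1039 + 257000×730 + 201000×705
  = 844389000
Σ wᵢ·x = 27501
Ratio = 844389000 / 27501 = 30703.938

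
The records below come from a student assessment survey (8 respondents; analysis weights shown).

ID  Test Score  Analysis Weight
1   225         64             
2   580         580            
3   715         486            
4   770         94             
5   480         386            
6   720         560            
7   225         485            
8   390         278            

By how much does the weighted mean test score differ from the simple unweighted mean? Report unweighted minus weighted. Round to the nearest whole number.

Unweighted sum = 225 + 580 + 715 + 770 + 480 + 720 + 225 + 390 = 4105
Unweighted mean = 4105 / 8 = 513.125
Weighted sum = 1576695
Sum of weights = 64 + 580 + 486 + 94 + 386 + 560 + 485 + 278 = 2933
Weighted mean = 1576695 / 2933 = 537.57075
Difference (unweighted minus weighted) = -24.445747

-24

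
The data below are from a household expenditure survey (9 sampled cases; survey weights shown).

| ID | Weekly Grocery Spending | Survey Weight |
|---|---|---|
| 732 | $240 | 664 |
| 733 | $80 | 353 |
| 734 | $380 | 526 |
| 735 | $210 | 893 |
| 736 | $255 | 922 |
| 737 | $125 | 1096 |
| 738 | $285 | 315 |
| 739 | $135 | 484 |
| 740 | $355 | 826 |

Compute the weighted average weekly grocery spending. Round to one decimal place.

Weighted sum = 240×664 + 80×353 + 380×526 + 210×893 + 255×922 + 125×1096 + 285×315 + 135×484 + 355×826
  = 1395465
Sum of weights = 664 + 353 + 526 + 893 + 922 + 1096 + 315 + 484 + 826 = 6079
Weighted mean = 1395465 / 6079 = 229.55503

229.6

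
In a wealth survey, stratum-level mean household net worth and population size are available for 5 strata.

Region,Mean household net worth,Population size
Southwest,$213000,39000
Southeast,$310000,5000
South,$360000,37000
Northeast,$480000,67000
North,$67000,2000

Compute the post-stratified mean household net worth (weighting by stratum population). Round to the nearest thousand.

Σ Nₕ·x̄ₕ = 213000×39000 + 310000×5000 + 360000×37000 + 480000×67000 + 67000×2000
  = 8307000000 + 1550000000 + 13320000000 + 32160000000 + 134000000 = 55471000000
Σ Nₕ = 39000 + 5000 + 37000 + 67000 + 2000 = 150000
Overall mean = 55471000000 / 150000 = 369806.67

370000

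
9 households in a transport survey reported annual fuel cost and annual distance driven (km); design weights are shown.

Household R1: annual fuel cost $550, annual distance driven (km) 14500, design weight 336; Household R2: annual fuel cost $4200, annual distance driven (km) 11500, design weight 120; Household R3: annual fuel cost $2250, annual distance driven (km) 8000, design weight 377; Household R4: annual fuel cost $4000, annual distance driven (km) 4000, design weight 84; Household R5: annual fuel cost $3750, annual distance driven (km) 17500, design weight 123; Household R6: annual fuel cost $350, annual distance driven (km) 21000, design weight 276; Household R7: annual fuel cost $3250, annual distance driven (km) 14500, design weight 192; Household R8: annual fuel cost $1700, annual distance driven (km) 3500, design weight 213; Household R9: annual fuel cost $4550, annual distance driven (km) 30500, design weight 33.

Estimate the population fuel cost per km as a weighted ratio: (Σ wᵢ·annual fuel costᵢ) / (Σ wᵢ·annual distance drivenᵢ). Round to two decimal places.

Σ wᵢ·y = 550×336 + 4200×120 + 2250×377 + 4000×84 + 3750×123 + 350×276 + 3250×192 + 1700×213 + 4550×33
  = 184800 + 504000 + 848250 + 336000 + 461250 + 96600 + 624000 + 362100 + 150150 = 3567150
Σ wᵢ·x = 14500×336 + 11500×120 + 8000×377 + 4000×84 + 17500×123 + 21000×276 + 14500×192 + 3500×213 + 30500×33
  = 4872000 + 1380000 + 3016000 + 336000 + 2152500 + 5796000 + 2784000 + 745500 + 1006500 = 22088500
Ratio = 3567150 / 22088500 = 0.16149354

0.16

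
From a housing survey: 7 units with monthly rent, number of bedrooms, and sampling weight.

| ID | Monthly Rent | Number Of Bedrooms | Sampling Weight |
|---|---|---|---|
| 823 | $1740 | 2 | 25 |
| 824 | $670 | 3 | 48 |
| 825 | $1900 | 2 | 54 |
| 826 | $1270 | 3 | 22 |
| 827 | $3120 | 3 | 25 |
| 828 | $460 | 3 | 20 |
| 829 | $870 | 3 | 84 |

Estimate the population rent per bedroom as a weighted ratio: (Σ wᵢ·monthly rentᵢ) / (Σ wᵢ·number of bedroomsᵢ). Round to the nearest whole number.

485

Σ wᵢ·y = 1740×25 + 670×48 + 1900×54 + 1270×22 + 3120×25 + 460×20 + 870×84
  = 366480
Σ wᵢ·x = 2×25 + 3×48 + 2×54 + 3×22 + 3×25 + 3×20 + 3×84
  = 50 + 144 + 108 + 66 + 75 + 60 + 252 = 755
Ratio = 366480 / 755 = 485.40397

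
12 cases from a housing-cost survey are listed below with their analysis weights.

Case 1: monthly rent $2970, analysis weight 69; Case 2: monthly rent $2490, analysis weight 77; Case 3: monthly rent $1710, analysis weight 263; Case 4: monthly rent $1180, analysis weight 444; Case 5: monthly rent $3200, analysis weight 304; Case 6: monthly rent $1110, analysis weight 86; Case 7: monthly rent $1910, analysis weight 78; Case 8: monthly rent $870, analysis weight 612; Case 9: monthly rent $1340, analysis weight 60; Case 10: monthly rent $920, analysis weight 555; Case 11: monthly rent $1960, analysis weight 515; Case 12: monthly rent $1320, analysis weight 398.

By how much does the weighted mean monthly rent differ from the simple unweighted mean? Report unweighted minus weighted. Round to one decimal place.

232.7

Unweighted sum = 20980
Unweighted mean = 20980 / 12 = 1748.3333
Weighted sum = 2970×69 + 2490×77 + 1710×263 + 1180×444 + 3200×304 + 1110×86 + 1910×78 + 870×612 + 1340×60 + 920×555 + 1960×515 + 1320×398
  = 204930 + 191730 + 449730 + 523920 + 972800 + 95460 + 148980 + 532440 + 80400 + 510600 + 1009400 + 525360 = 5245750
Sum of weights = 69 + 77 + 263 + 444 + 304 + 86 + 78 + 612 + 60 + 555 + 515 + 398 = 3461
Weighted mean = 5245750 / 3461 = 1515.6747
Difference (unweighted minus weighted) = 232.65867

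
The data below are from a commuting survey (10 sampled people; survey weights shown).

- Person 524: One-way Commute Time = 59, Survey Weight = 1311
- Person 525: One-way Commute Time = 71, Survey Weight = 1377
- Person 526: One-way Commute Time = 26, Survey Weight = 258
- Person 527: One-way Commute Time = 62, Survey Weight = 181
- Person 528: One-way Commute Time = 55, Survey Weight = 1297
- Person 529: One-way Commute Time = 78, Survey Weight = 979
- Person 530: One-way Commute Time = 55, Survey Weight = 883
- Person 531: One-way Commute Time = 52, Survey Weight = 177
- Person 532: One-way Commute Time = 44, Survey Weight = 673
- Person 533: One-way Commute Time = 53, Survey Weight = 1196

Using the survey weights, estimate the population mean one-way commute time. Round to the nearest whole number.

59

Weighted sum = 59×1311 + 71×1377 + 26×258 + 62×181 + 55×1297 + 78×979 + 55×883 + 52×177 + 44×673 + 53×1196
  = 77349 + 97767 + 6708 + 11222 + 71335 + 76362 + 48565 + 9204 + 29612 + 63388 = 491512
Sum of weights = 1311 + 1377 + 258 + 181 + 1297 + 979 + 883 + 177 + 673 + 1196 = 8332
Weighted mean = 491512 / 8332 = 58.990879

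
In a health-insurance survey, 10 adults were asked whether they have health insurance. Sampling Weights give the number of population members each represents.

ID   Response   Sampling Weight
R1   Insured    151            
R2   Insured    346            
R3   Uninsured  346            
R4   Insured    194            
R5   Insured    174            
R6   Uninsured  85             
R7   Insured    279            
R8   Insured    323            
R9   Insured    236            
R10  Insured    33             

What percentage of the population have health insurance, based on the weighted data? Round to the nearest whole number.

80

Sum of weights for 'Insured' = 151 + 346 + 194 + 174 + 279 + 323 + 236 + 33 = 1736
Total weight = 151 + 346 + 346 + 194 + 174 + 85 + 279 + 323 + 236 + 33 = 2167
Weighted proportion = 1736 / 2167 = 0.80110752 → 80.110752%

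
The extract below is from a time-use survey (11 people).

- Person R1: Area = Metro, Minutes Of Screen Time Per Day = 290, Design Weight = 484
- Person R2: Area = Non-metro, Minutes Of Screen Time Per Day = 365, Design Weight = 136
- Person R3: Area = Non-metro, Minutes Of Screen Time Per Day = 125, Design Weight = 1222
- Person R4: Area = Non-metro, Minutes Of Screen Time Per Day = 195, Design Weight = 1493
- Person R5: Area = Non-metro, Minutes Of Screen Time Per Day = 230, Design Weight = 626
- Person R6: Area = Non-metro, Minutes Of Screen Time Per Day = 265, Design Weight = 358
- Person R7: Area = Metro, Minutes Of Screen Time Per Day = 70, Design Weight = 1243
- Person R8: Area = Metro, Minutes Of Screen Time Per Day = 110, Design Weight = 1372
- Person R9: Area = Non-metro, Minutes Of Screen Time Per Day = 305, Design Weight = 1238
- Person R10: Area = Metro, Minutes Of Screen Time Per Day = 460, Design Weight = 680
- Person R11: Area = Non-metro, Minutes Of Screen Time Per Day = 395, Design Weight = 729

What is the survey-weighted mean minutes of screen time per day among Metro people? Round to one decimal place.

Metro rows: R1, R7, R8, R10
Weighted sum = 691090
Sum of weights = 484 + 1243 + 1372 + 680 = 3779
Weighted mean = 691090 / 3779 = 182.87642

182.9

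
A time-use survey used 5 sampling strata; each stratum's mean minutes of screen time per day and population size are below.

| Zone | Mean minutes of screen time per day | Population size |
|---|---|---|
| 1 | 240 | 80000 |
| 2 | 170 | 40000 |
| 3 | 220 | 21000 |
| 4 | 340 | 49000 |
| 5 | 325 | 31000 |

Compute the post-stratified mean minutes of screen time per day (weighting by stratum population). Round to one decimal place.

Σ Nₕ·x̄ₕ = 240×80000 + 170×40000 + 220×21000 + 340×49000 + 325×31000
  = 57355000
Σ Nₕ = 221000
Overall mean = 57355000 / 221000 = 259.52489

259.5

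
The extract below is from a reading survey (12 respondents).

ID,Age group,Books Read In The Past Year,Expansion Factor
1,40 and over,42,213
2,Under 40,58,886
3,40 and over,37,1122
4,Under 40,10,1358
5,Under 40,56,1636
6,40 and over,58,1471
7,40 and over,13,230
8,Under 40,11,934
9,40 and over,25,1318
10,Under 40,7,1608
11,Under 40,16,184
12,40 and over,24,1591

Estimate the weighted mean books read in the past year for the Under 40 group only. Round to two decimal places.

Under 40 rows: 2, 4, 5, 8, 10, 11
Weighted sum = 58×886 + 10×1358 + 56×1636 + 11×934 + 7×1608 + 16×184
  = 51388 + 13580 + 91616 + 10274 + 11256 + 2944 = 181058
Sum of weights = 886 + 1358 + 1636 + 934 + 1608 + 184 = 6606
Weighted mean = 181058 / 6606 = 27.408114

27.41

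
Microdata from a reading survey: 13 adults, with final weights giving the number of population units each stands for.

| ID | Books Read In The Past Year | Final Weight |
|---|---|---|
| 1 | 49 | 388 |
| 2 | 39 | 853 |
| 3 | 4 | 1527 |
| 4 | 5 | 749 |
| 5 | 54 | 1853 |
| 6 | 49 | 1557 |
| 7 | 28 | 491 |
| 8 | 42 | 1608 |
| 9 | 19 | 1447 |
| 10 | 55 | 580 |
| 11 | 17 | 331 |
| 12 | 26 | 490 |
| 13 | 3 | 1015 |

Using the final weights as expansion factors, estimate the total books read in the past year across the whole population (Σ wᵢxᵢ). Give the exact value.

Weighted total = 400576

400576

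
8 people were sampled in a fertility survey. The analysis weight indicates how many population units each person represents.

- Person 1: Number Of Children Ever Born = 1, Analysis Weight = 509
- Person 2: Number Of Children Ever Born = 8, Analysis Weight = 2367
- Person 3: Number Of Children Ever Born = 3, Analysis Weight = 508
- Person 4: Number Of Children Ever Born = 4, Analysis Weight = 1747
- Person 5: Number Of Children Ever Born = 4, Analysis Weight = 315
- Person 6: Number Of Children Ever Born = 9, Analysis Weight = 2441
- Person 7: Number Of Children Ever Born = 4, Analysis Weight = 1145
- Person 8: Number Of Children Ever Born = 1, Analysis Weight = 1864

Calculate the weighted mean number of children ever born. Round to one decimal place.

5.3

Weighted sum = 1×509 + 8×2367 + 3×508 + 4×1747 + 4×315 + 9×2441 + 4×1145 + 1×1864
  = 509 + 18936 + 1524 + 6988 + 1260 + 21969 + 4580 + 1864 = 57630
Sum of weights = 509 + 2367 + 508 + 1747 + 315 + 2441 + 1145 + 1864 = 10896
Weighted mean = 57630 / 10896 = 5.2890969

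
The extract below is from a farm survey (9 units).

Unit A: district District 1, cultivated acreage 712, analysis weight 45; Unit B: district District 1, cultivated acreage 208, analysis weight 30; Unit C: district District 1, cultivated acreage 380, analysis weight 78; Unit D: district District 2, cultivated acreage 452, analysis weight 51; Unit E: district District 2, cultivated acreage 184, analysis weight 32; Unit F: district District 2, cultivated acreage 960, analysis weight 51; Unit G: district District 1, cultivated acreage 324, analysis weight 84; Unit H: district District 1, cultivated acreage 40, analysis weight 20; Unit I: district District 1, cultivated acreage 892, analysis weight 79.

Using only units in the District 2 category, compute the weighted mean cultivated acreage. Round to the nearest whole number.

District 2 rows: D, E, F
Weighted sum = 452×51 + 184×32 + 960×51
  = 23052 + 5888 + 48960 = 77900
Sum of weights = 51 + 32 + 51 = 134
Weighted mean = 77900 / 134 = 581.34328

581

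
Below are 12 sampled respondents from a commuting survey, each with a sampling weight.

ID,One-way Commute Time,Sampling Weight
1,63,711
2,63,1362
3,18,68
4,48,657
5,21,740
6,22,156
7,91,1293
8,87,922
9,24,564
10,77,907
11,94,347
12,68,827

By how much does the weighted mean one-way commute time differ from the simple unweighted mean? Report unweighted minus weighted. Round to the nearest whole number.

-8

Unweighted sum = 63 + 63 + 18 + 48 + 21 + 22 + 91 + 87 + 24 + 77 + 94 + 68 = 676
Unweighted mean = 676 / 12 = 56.333333
Weighted sum = 552437
Sum of weights = 711 + 1362 + 68 + 657 + 740 + 156 + 1293 + 922 + 564 + 907 + 347 + 827 = 8554
Weighted mean = 552437 / 8554 = 64.582301
Difference (unweighted minus weighted) = -8.2489673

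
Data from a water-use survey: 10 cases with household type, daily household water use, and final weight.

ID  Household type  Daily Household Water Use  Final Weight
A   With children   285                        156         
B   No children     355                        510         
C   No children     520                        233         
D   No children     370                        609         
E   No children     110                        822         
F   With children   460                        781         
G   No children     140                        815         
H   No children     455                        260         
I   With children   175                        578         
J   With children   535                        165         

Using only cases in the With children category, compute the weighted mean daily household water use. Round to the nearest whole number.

With children rows: A, F, I, J
Weighted sum = 285×156 + 460×781 + 175×578 + 535×165
  = 44460 + 359260 + 101150 + 88275 = 593145
Sum of weights = 156 + 781 + 578 + 165 = 1680
Weighted mean = 593145 / 1680 = 353.0625

353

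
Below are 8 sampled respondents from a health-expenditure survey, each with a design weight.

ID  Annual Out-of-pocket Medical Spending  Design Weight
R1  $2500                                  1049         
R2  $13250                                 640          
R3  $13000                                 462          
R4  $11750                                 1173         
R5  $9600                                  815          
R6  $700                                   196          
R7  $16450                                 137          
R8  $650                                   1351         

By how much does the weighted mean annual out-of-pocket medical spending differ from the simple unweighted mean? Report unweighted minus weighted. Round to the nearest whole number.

Unweighted sum = 67900
Unweighted mean = 67900 / 8 = 8487.5
Weighted sum = 2500×1049 + 13250×640 + 13000×462 + 11750×1173 + 9600×815 + 700×196 + 16450×137 + 650×1351
  = 41984250
Sum of weights = 1049 + 640 + 462 + 1173 + 815 + 196 + 137 + 1351 = 5823
Weighted mean = 41984250 / 5823 = 7210.0721
Difference (unweighted minus weighted) = 1277.4279

1277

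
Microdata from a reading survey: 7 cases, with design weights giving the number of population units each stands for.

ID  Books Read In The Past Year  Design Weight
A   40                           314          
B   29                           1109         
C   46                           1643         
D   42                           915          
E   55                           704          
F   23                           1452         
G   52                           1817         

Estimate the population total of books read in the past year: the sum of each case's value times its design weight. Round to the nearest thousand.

Weighted total = 325329

325000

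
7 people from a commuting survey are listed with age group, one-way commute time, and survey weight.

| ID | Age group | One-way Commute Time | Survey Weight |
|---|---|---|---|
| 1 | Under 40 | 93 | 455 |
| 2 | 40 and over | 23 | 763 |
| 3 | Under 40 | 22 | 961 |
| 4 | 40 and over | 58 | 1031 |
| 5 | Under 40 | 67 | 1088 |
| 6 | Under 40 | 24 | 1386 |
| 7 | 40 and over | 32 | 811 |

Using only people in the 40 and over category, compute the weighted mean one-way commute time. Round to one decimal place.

40 and over rows: 2, 4, 7
Weighted sum = 23×763 + 58×1031 + 32×811
  = 17549 + 59798 + 25952 = 103299
Sum of weights = 763 + 1031 + 811 = 2605
Weighted mean = 103299 / 2605 = 39.654127

39.7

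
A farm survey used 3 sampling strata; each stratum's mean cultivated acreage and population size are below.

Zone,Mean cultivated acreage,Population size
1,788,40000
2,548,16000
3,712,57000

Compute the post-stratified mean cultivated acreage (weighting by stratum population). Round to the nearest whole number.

716

Σ Nₕ·x̄ₕ = 788×40000 + 548×16000 + 712×57000
  = 80872000
Σ Nₕ = 40000 + 16000 + 57000 = 113000
Overall mean = 80872000 / 113000 = 715.68142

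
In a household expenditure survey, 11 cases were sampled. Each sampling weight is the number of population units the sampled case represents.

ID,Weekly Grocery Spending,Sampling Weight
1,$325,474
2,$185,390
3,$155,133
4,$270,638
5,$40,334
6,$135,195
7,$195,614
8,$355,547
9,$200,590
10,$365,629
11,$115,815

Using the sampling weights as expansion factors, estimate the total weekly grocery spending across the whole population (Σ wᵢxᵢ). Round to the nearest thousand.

1214000

Weighted total = 325×474 + 185×390 + 155×133 + 270×638 + 40×334 + 135×195 + 195×614 + 355×547 + 200×590 + 365×629 + 115×815
  = 154050 + 72150 + 20615 + 172260 + 13360 + 26325 + 119730 + 194185 + 118000 + 229585 + 93725 = 1213985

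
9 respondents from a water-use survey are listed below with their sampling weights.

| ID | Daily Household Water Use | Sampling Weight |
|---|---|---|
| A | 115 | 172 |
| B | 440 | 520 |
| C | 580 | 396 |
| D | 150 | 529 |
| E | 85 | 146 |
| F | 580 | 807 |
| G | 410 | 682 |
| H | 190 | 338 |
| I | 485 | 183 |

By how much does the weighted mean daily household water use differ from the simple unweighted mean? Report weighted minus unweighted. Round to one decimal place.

52.6

Unweighted sum = 115 + 440 + 580 + 150 + 85 + 580 + 410 + 190 + 485 = 3035
Unweighted mean = 3035 / 9 = 337.22222
Weighted sum = 115×172 + 440×520 + 580×396 + 150×529 + 85×146 + 580×807 + 410×682 + 190×338 + 485×183
  = 19780 + 228800 + 229680 + 79350 + 12410 + 468060 + 279620 + 64220 + 88755 = 1470675
Sum of weights = 172 + 520 + 396 + 529 + 146 + 807 + 682 + 338 + 183 = 3773
Weighted mean = 1470675 / 3773 = 389.78929
Difference (weighted minus unweighted) = 52.56707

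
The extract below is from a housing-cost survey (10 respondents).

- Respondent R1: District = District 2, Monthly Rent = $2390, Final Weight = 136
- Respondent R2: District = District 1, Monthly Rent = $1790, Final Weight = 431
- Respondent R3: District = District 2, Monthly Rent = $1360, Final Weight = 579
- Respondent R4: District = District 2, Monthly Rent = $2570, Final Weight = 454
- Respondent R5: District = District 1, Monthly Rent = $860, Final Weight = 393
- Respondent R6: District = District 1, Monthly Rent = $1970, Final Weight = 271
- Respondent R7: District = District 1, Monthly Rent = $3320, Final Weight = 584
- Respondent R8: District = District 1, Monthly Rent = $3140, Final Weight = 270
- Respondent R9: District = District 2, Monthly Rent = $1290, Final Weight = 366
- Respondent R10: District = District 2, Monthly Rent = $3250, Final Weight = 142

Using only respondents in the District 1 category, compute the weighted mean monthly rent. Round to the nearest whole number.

District 1 rows: R2, R5, R6, R7, R8
Weighted sum = 1790×431 + 860×393 + 1970×271 + 3320×584 + 3140×270
  = 4430020
Sum of weights = 431 + 393 + 271 + 584 + 270 = 1949
Weighted mean = 4430020 / 1949 = 2272.9708

2273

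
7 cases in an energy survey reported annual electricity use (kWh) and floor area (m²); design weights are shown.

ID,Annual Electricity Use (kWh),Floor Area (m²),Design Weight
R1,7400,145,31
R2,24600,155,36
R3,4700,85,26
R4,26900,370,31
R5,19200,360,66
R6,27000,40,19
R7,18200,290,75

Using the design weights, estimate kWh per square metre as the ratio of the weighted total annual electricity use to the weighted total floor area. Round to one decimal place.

74.5

Σ wᵢ·y = 7400×31 + 24600×36 + 4700×26 + 26900×31 + 19200×66 + 27000×19 + 18200×75
  = 229400 + 885600 + 122200 + 833900 + 1267200 + 513000 + 1365000 = 5216300
Σ wᵢ·x = 145×31 + 155×36 + 85×26 + 370×31 + 360×66 + 40×19 + 290×75
  = 4495 + 5580 + 2210 + 11470 + 23760 + 760 + 21750 = 70025
Ratio = 5216300 / 70025 = 74.491967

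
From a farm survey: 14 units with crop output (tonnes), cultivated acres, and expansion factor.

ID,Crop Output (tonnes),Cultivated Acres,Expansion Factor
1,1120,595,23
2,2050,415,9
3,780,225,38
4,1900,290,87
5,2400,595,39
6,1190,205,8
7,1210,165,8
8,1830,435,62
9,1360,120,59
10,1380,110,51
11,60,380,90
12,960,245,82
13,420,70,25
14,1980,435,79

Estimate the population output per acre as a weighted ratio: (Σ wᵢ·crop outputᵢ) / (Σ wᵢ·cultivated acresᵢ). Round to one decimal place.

Σ wᵢ·y = 867070
Σ wᵢ·x = 207430
Ratio = 867070 / 207430 = 4.1800607

4.2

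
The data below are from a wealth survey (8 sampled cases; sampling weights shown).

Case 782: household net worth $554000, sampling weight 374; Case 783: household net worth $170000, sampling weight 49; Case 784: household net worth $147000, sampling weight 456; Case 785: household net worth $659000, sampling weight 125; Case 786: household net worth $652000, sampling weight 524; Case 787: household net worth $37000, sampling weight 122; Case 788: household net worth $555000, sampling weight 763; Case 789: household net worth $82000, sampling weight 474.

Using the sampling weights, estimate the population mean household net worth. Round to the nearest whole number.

406452

Weighted sum = 554000×374 + 170000×49 + 147000×456 + 659000×125 + 652000×524 + 37000×122 + 555000×763 + 82000×474
  = 1173428000
Sum of weights = 2887
Weighted mean = 1173428000 / 2887 = 406452.37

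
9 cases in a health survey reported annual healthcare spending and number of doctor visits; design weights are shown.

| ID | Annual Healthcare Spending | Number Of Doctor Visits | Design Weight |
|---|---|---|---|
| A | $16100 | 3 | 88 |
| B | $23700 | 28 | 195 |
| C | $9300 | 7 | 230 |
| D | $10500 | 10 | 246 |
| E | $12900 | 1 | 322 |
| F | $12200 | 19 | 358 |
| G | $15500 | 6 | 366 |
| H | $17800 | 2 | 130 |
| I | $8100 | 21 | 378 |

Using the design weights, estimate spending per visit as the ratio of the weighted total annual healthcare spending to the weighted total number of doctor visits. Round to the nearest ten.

1110

Σ wᵢ·y = 30330500
Σ wᵢ·x = 3×88 + 28×195 + 7×230 + 10×246 + 1×322 + 19×358 + 6×366 + 2×130 + 21×378
  = 264 + 5460 + 1610 + 2460 + 322 + 6802 + 2196 + 260 + 7938 = 27312
Ratio = 30330500 / 27312 = 1110.5192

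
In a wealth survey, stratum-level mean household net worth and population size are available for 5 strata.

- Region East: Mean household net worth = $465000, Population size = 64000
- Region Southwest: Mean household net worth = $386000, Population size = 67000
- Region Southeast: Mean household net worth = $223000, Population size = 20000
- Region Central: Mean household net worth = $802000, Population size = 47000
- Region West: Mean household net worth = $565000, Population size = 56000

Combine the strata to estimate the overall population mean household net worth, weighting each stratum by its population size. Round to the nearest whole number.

Σ Nₕ·x̄ₕ = 129416000000
Σ Nₕ = 64000 + 67000 + 20000 + 47000 + 56000 = 254000
Overall mean = 129416000000 / 254000 = 509511.81

509512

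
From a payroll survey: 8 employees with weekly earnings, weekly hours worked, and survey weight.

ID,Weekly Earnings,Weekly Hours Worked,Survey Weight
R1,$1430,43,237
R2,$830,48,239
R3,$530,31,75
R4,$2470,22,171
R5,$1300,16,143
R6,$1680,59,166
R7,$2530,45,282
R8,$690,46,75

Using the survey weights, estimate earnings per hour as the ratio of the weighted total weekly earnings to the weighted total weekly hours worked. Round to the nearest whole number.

Σ wᵢ·y = 1430×237 + 830×239 + 530×75 + 2470×171 + 1300×143 + 1680×166 + 2530×282 + 690×75
  = 2229390
Σ wᵢ·x = 43×237 + 48×239 + 31×75 + 22×171 + 16×143 + 59×166 + 45×282 + 46×75
  = 10191 + 11472 + 2325 + 3762 + 2288 + 9794 + 12690 + 3450 = 55972
Ratio = 2229390 / 55972 = 39.830451

40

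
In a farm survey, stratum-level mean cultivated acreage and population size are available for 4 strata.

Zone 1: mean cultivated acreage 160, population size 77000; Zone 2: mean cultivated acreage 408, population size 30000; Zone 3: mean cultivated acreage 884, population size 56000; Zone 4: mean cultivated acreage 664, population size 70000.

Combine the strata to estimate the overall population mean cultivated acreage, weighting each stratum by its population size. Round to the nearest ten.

Σ Nₕ·x̄ₕ = 160×77000 + 408×30000 + 884×56000 + 664×70000
  = 12320000 + 12240000 + 49504000 + 46480000 = 120544000
Σ Nₕ = 77000 + 30000 + 56000 + 70000 = 233000
Overall mean = 120544000 / 233000 = 517.35622

520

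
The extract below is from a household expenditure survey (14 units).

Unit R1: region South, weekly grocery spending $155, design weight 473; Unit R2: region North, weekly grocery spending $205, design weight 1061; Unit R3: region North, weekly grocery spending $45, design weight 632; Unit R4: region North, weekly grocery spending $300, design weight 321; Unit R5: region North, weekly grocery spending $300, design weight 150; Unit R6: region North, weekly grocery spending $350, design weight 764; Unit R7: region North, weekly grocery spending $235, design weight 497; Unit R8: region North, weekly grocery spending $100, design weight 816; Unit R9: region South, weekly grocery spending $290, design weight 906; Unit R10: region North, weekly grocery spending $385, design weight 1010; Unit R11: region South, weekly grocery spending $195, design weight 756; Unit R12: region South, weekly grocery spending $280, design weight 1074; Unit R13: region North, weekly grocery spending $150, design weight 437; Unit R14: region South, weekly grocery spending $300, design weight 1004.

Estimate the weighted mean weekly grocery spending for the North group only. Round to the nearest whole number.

North rows: R2, R3, R4, R5, R6, R7, R8, R10, R13
Weighted sum = 205×1061 + 45×632 + 300×321 + 300×150 + 350×764 + 235×497 + 100×816 + 385×1010 + 150×437
  = 217505 + 28440 + 96300 + 45000 + 267400 + 116795 + 81600 + 388850 + 65550 = 1307440
Sum of weights = 1061 + 632 + 321 + 150 + 764 + 497 + 816 + 1010 + 437 = 5688
Weighted mean = 1307440 / 5688 = 229.85935

230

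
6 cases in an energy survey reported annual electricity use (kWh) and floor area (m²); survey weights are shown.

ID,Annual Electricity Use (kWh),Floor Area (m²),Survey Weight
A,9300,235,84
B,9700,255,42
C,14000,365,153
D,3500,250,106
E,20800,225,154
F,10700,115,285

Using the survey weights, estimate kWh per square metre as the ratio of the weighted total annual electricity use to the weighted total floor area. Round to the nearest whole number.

55

Σ wᵢ·y = 9954300
Σ wᵢ·x = 235×84 + 255×42 + 365×153 + 250×106 + 225×154 + 115×285
  = 180220
Ratio = 9954300 / 180220 = 55.234158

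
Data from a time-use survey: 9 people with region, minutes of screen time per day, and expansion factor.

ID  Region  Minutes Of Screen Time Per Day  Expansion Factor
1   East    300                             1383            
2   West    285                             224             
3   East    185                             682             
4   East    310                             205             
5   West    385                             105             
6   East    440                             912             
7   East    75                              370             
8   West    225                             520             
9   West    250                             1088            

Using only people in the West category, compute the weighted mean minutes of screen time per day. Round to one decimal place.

West rows: 2, 5, 8, 9
Weighted sum = 285×224 + 385×105 + 225×520 + 250×1088
  = 63840 + 40425 + 117000 + 272000 = 493265
Sum of weights = 224 + 105 + 520 + 1088 = 1937
Weighted mean = 493265 / 1937 = 254.6541

254.7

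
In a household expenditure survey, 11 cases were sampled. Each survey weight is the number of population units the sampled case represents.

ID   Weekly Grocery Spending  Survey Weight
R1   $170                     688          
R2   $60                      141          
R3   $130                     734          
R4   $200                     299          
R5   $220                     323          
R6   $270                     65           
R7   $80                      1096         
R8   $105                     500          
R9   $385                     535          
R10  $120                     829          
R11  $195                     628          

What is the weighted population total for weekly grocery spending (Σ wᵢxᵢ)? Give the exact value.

937345

Weighted total = 170×688 + 60×141 + 130×734 + 200×299 + 220×323 + 270×65 + 80×1096 + 105×500 + 385×535 + 120×829 + 195×628
  = 937345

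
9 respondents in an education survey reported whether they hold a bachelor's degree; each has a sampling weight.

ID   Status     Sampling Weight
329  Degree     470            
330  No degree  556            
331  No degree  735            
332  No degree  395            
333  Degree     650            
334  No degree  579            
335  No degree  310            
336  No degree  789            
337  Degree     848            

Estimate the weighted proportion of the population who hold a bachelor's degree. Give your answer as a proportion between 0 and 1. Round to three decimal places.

Sum of weights for 'Degree' = 470 + 650 + 848 = 1968
Total weight = 470 + 556 + 735 + 395 + 650 + 579 + 310 + 789 + 848 = 5332
Weighted proportion = 1968 / 5332 = 0.36909227

0.369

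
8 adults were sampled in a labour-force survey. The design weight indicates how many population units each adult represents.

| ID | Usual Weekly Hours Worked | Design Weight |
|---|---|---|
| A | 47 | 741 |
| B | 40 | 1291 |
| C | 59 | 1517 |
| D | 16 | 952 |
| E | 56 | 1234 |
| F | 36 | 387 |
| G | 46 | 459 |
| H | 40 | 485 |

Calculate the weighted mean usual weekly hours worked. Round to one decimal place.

Weighted sum = 47×741 + 40×1291 + 59×1517 + 16×952 + 56×1234 + 36×387 + 46×459 + 40×485
  = 34827 + 51640 + 89503 + 15232 + 69104 + 13932 + 21114 + 19400 = 314752
Sum of weights = 741 + 1291 + 1517 + 952 + 1234 + 387 + 459 + 485 = 7066
Weighted mean = 314752 / 7066 = 44.54458

44.5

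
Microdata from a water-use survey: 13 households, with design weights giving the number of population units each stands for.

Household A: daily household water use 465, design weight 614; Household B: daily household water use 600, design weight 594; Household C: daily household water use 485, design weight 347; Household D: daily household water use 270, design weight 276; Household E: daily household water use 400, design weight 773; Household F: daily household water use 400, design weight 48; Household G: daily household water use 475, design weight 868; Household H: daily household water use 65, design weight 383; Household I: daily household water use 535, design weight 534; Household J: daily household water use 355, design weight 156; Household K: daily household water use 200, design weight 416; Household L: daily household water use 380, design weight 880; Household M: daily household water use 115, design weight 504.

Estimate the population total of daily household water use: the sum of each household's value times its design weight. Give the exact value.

Weighted total = 2466950

2466950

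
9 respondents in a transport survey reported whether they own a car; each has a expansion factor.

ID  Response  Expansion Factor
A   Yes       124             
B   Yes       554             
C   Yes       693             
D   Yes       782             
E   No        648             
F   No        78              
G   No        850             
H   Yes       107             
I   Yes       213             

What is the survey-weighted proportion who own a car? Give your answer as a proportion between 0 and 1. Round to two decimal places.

0.61

Sum of weights for 'Yes' = 124 + 554 + 693 + 782 + 107 + 213 = 2473
Total weight = 4049
Weighted proportion = 2473 / 4049 = 0.61076809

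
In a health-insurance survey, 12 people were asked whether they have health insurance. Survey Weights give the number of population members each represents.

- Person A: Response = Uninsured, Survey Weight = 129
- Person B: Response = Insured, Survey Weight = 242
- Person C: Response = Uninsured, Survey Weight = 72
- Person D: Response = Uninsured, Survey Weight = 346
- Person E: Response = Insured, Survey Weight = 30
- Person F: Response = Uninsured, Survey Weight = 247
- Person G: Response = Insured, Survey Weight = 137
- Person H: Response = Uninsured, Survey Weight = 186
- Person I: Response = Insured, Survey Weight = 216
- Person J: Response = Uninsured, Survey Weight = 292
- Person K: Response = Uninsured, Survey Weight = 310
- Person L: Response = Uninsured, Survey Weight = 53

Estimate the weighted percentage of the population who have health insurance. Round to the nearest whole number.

28

Sum of weights for 'Insured' = 242 + 30 + 137 + 216 = 625
Total weight = 129 + 242 + 72 + 346 + 30 + 247 + 137 + 186 + 216 + 292 + 310 + 53 = 2260
Weighted proportion = 625 / 2260 = 0.27654867 → 27.654867%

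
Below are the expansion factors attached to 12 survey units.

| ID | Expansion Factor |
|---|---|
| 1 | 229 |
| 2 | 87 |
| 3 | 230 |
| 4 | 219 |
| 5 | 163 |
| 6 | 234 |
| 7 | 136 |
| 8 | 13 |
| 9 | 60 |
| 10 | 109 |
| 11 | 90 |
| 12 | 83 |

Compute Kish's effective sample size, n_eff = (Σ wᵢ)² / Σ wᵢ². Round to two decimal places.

9.38

Σ wᵢ = 229 + 87 + 230 + 219 + 163 + 234 + 136 + 13 + 60 + 109 + 90 + 83 = 1653
Σ wᵢ² = 291331
n_eff = 1653² / 291331 = 2732409 / 291331 = 9.3790534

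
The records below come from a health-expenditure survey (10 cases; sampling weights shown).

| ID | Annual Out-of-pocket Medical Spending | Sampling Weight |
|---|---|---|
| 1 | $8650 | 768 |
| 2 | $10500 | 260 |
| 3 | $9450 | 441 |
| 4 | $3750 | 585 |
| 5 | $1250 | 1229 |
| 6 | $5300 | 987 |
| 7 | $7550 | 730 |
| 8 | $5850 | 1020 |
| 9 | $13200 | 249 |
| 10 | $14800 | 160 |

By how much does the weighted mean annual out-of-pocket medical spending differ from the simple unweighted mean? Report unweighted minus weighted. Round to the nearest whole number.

Unweighted sum = 8650 + 10500 + 9450 + 3750 + 1250 + 5300 + 7550 + 5850 + 13200 + 14800 = 80300
Unweighted mean = 80300 / 10 = 8030
Weighted sum = 8650×768 + 10500×260 + 9450×441 + 3750×585 + 1250×1229 + 5300×987 + 7550×730 + 5850×1020 + 13200×249 + 14800×160
  = 6643200 + 2730000 + 4167450 + 2193750 + 1536250 + 5231100 + 5511500 + 5967000 + 3286800 + 2368000 = 39635050
Sum of weights = 6429
Weighted mean = 39635050 / 6429 = 6165.0412
Difference (unweighted minus weighted) = 1864.9588

1865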